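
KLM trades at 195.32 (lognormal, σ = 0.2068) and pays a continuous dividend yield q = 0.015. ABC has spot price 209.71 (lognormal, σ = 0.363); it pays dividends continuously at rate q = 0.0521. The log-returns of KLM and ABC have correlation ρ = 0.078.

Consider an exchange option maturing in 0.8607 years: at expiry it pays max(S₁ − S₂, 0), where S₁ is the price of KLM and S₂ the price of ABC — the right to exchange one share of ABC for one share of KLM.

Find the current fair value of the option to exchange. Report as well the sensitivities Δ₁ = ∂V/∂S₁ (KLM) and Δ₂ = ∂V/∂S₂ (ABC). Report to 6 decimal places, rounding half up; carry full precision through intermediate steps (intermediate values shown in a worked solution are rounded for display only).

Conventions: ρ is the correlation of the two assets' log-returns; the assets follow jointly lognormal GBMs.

exchange price = 25.508604
Δ1 = 0.526074
Δ2 = -0.368338

σ_eff = √(σ₁² + σ₂² − 2ρσ₁σ₂) = √(0.2068² + 0.363² − 2·0.078·0.2068·0.363) = 0.403515
d₁ = (ln(S₁/S₂) + (q₂ − q₁ + σ_eff²/2)T) / (σ_eff√T) = (ln(195.32/209.71) + (0.0521 − 0.015 + 0.081412)·0.8607) / 0.374357 = 0.082587
d₂ = d₁ − σ_eff√T = 0.082587 − 0.374357 = -0.291770
N(d₁) = 0.532910,  N(d₂) = 0.385231
V = S₁·e^{−q₁T}·N(d₁) − S₂·e^{−q₂T}·N(d₂) = 102.752822 − 77.244218 = 25.508604
Key observation: r never enters — measured in units of ABC, the claim is a call on S₁/S₂ struck at 1, so only the dividend yields and σ_eff matter.
Δ₁ = e^{−q₁T}·N(d₁) = 0.526074;  Δ₂ = −e^{−q₂T}·N(d₂) = -0.368338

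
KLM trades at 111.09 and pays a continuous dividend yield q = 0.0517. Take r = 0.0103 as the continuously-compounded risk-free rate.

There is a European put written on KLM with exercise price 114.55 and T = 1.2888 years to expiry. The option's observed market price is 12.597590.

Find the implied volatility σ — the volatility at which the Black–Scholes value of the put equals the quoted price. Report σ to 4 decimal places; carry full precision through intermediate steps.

sigma = 0.1455

At σ = 0.1455 the Black–Scholes value reproduces the quote:
σ√T = 0.1455·√1.2888 = 0.165179
d₁ = (ln(S/K) + (r−q+σ²/2)T) / (σ√T) = (ln(111.09/114.55) + (0.0103−0.0517+0.1455²/2)·1.2888) / 0.165179 = (-0.030671 − 0.039714) / 0.165179 = -0.426112
d₂ = d₁ − σ√T = -0.426112 − 0.165179 = -0.591292
e^{−rT} = 0.986813
e^{−qT} = 0.935540
N(−d₁) = 0.664987,  N(−d₂) = 0.722837
V = K·e^{−rT}·N(−d₂) − S·e^{−qT}·N(−d₁) = 81.709140 − 69.111550 = 12.597590 (matching the quote); vega is positive throughout, so no other σ reproduces this price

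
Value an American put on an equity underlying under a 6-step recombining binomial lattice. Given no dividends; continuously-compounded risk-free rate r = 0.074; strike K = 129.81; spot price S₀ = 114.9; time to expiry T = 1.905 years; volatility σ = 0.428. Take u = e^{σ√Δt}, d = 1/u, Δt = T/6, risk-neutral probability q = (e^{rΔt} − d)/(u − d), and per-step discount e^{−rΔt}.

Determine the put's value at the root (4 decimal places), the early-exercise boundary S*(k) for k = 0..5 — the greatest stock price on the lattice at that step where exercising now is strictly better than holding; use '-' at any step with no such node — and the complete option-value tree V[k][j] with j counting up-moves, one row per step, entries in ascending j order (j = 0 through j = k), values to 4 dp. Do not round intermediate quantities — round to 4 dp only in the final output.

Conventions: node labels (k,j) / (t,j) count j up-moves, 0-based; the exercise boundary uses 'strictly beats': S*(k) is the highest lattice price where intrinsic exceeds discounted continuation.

price = 29.1061
boundary = - - 70.9326 55.7326 70.9326 90.2782
tree:
29.1061
42.1148 16.9175
58.8774 26.6332 7.5799
74.0774 40.5202 13.4057 1.8561
86.0203 58.8774 23.2935 3.7173 0.0000
95.4039 74.0774 39.5318 7.4448 0.0000 0.0000
102.7767 86.0203 58.8774 14.9100 0.0000 0.0000 0.0000

Δt=0.31750, u=1.27273, d=0.78571, q=0.48881, disc=e^(-rΔt)=0.97678
k=6 terminal: V=max(K-S,0) → 102.7767 86.0203 58.8774 14.9100 0.0000 0.0000 0.0000
k=5: j=0 S=34.4061 intr=95.4039 cont=92.3896 V=95.4039[EX]; j=1 S=55.7326 intr=74.0774 cont=71.0631 V=74.0774[EX]; j=2 S=90.2782 intr=39.5318 cont=36.5174 V=39.5318[EX]; j=3 S=146.2369 intr=0.0000 cont=7.4448 V=7.4448[hold]; j=4 S=236.8814 intr=0.0000 cont=0.0000 V=0.0000[hold]; j=5 S=383.7115 intr=0.0000 cont=0.0000 V=0.0000[hold]  S*(5)=90.2782
k=4: j=0 S=43.7897 intr=86.0203 cont=83.0059 V=86.0203[EX]; j=1 S=70.9326 intr=58.8774 cont=55.8630 V=58.8774[EX]; j=2 S=114.9000 intr=14.9100 cont=23.2935 V=23.2935[hold]; j=3 S=186.1204 intr=0.0000 cont=3.7173 V=3.7173[hold]; j=4 S=301.4865 intr=0.0000 cont=0.0000 V=0.0000[hold]  S*(4)=70.9326
k=3: j=0 S=55.7326 intr=74.0774 cont=71.0631 V=74.0774[EX]; j=1 S=90.2782 intr=39.5318 cont=40.5202 V=40.5202[hold]; j=2 S=146.2369 intr=0.0000 cont=13.4057 V=13.4057[hold]; j=3 S=236.8814 intr=0.0000 cont=1.8561 V=1.8561[hold]  S*(3)=55.7326
k=2: j=0 S=70.9326 intr=58.8774 cont=56.3350 V=58.8774[EX]; j=1 S=114.9000 intr=14.9100 cont=26.6332 V=26.6332[hold]; j=2 S=186.1204 intr=0.0000 cont=7.5799 V=7.5799[hold]  S*(2)=70.9326
k=1: j=0 S=90.2782 intr=39.5318 cont=42.1148 V=42.1148[hold]; j=1 S=146.2369 intr=0.0000 cont=16.9175 V=16.9175[hold]  S*(1)=-
k=0: j=0 S=114.9000 intr=14.9100 cont=29.1061 V=29.1061[hold]  S*(0)=-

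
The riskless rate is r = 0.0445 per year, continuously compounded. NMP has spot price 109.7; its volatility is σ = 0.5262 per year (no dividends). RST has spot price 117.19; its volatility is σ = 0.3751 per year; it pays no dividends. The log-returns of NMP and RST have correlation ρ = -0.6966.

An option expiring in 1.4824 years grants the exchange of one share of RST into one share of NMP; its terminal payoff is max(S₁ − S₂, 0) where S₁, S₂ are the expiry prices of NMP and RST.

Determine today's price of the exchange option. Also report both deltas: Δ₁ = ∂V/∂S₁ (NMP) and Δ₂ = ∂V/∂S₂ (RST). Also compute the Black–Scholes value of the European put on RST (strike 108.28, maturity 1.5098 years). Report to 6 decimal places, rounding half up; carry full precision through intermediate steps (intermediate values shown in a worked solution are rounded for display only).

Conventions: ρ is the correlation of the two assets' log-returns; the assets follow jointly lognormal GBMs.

σ_eff = √(σ₁² + σ₂² − 2ρσ₁σ₂) = √(0.5262² + 0.3751² − 2·-0.6966·0.5262·0.3751) = 0.832210
d₁ = (ln(S₁/S₂) + (q₂ − q₁ + σ_eff²/2)T) / (σ_eff√T) = (ln(109.7/117.19) + (0.0 − 0.0 + 0.346286)·1.4824) / 1.013247 = 0.441440
d₂ = d₁ − σ_eff√T = 0.441440 − 1.013247 = -0.571807
N(d₁) = 0.670553,  N(d₂) = 0.283726
V = S₁·e^{−q₁T}·N(d₁) − S₂·e^{−q₂T}·N(d₂) = 73.559637 − 33.249880 = 40.309757
Δ₁ = e^{−q₁T}·N(d₁) = 0.670553;  Δ₂ = −e^{−q₂T}·N(d₂) = -0.283726
[vanilla: RST put K=108.28]
σ√T = 0.3751·√1.5098 = 0.460900
d₁ = (ln(S/K) + (r+σ²/2)T) / (σ√T) = (ln(117.19/108.28) + (0.0445+0.3751²/2)·1.5098) / 0.460900 = (0.079076 + 0.173401) / 0.460900 = 0.547790
d₂ = d₁ − σ√T = 0.547790 − 0.460900 = 0.086890
e^{−rT} = 0.935021
N(−d₁) = 0.291918,  N(−d₂) = 0.465379
price = K·e^{−rT}·N(−d₂) − S·N(−d₁) = 47.116911 − 34.209862 = 12.907049

exchange price = 40.309757
Δ1 = 0.670553
Δ2 = -0.283726
price(RST put K=108.28) = 12.907049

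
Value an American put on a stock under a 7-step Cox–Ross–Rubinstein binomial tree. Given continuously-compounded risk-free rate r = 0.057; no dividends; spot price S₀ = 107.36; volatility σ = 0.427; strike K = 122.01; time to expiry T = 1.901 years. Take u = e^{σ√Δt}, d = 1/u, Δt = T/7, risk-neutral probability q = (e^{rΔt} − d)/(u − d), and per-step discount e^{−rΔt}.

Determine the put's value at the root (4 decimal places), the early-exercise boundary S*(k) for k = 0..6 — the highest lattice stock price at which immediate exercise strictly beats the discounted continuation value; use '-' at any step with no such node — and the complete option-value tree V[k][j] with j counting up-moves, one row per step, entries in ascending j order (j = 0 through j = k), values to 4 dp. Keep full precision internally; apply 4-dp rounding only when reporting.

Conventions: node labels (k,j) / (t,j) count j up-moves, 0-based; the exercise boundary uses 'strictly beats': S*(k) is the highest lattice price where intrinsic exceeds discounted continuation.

params: Δt=0.27157 u=1.24922 d=0.80050 q=0.47936 e^(-rΔt)=0.98464
t_7 payoffs: 99.3966 86.7205 66.9388 36.0685 0.0000 0.0000 0.0000 0.0000
t_6: node(6,0) S=28.2492 payoff=93.7608 vs cont=91.8867 → 93.7608 [stop]  node(6,1) S=44.0844 payoff=77.9256 vs cont=76.0515 → 77.9256 [stop]  node(6,2) S=68.7961 payoff=53.2139 vs cont=51.3398 → 53.2139 [stop]  node(6,3) S=107.3600 payoff=14.6500 vs cont=18.4901 → 18.4901 [wait]  node(6,4) S=167.5411 payoff=0.0000 vs cont=0.0000 → 0.0000 [wait]  node(6,5) S=261.4569 payoff=0.0000 vs cont=0.0000 → 0.0000 [wait]  node(6,6) S=408.0176 payoff=0.0000 vs cont=0.0000 → 0.0000 [wait]  ⇒ S*(6)=68.7961
t_5: node(5,0) S=35.2895 payoff=86.7205 vs cont=84.8464 → 86.7205 [stop]  node(5,1) S=55.0712 payoff=66.9388 vs cont=65.0647 → 66.9388 [stop]  node(5,2) S=85.9415 payoff=36.0685 vs cont=36.0069 → 36.0685 [stop]  node(5,3) S=134.1164 payoff=0.0000 vs cont=9.4788 → 9.4788 [wait]  node(5,4) S=209.2959 payoff=0.0000 vs cont=0.0000 → 0.0000 [wait]  node(5,5) S=326.6175 payoff=0.0000 vs cont=0.0000 → 0.0000 [wait]  ⇒ S*(5)=85.9415
t_4: node(4,0) S=44.0844 payoff=77.9256 vs cont=76.0515 → 77.9256 [stop]  node(4,1) S=68.7961 payoff=53.2139 vs cont=51.3398 → 53.2139 [stop]  node(4,2) S=107.3600 payoff=14.6500 vs cont=22.9641 → 22.9641 [wait]  node(4,3) S=167.5411 payoff=0.0000 vs cont=4.8592 → 4.8592 [wait]  node(4,4) S=261.4569 payoff=0.0000 vs cont=0.0000 → 0.0000 [wait]  ⇒ S*(4)=68.7961
t_3: node(3,0) S=55.0712 payoff=66.9388 vs cont=65.0647 → 66.9388 [stop]  node(3,1) S=85.9415 payoff=36.0685 vs cont=38.1186 → 38.1186 [wait]  node(3,2) S=134.1164 payoff=0.0000 vs cont=14.0658 → 14.0658 [wait]  node(3,3) S=209.2959 payoff=0.0000 vs cont=2.4910 → 2.4910 [wait]  ⇒ S*(3)=55.0712
t_2: node(2,0) S=68.7961 payoff=53.2139 vs cont=52.3075 → 53.2139 [stop]  node(2,1) S=107.3600 payoff=14.6500 vs cont=26.1802 → 26.1802 [wait]  node(2,2) S=167.5411 payoff=0.0000 vs cont=8.3864 → 8.3864 [wait]  ⇒ S*(2)=68.7961
t_1: node(1,0) S=85.9415 payoff=36.0685 vs cont=39.6366 → 39.6366 [wait]  node(1,1) S=134.1164 payoff=0.0000 vs cont=17.3794 → 17.3794 [wait]  ⇒ S*(1)=-
t_0: node(0,0) S=107.3600 payoff=14.6500 vs cont=28.5223 → 28.5223 [wait]  ⇒ S*(0)=-

price = 28.5223
boundary = - - 68.7961 55.0712 68.7961 85.9415 68.7961
tree:
28.5223
39.6366 17.3794
53.2139 26.1802 8.3864
66.9388 38.1186 14.0658 2.4910
77.9256 53.2139 22.9641 4.8592 0.0000
86.7205 66.9388 36.0685 9.4788 0.0000 0.0000
93.7608 77.9256 53.2139 18.4901 0.0000 0.0000 0.0000
99.3966 86.7205 66.9388 36.0685 0.0000 0.0000 0.0000 0.0000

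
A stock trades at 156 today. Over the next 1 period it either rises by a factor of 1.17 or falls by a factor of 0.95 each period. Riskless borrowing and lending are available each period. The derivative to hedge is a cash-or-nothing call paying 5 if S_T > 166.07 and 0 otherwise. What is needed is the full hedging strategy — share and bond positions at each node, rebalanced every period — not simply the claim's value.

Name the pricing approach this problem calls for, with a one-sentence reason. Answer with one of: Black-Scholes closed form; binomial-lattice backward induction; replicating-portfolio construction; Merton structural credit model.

Key observation: since the answer must list Δ and B at each node of the 1.17/0.95 lattice on 156, the replicating-portfolio method — solving the two-state system at every node — is the one that applies.

framework: replicating-portfolio construction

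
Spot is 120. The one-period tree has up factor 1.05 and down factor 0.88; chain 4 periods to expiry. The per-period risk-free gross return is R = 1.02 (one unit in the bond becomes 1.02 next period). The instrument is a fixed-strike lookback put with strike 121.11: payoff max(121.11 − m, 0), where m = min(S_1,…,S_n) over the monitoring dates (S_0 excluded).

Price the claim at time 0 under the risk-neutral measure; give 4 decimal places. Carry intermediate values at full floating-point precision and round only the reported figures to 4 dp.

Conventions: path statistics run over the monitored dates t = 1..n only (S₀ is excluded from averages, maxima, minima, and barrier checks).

No-arbitrage gives p* = (R−d)/(u−d) = 0.8235: enumerate every path, weight its payoff by its p*-probability, and discount by R^4.
Enumerate all 2^4 = 16 price paths (U = up ×1.05, D = down ×0.88); each path with k up-moves has probability p*^k·(1−p*)^(4−k).
DDDD: m=71.9634, payoff=49.1466, prob=0.000970
UDDD: m=85.8655, payoff=35.2445, prob=0.004526
DUDD: m=85.8655, payoff=35.2445, prob=0.004526
UUDD: m=102.4531, payoff=18.6569, prob=0.021120
DDUD: m=85.8655, payoff=35.2445, prob=0.004526
UDUD: m=102.4531, payoff=18.6569, prob=0.021120
DUUD: m=102.4531, payoff=18.6569, prob=0.021120
UUUD: m=122.2452, payoff=0.0000, prob=0.098562
DDDU: m=81.7766, payoff=39.3334, prob=0.004526
UDDU: m=97.5744, payoff=23.5356, prob=0.021120
DUDU: m=97.5744, payoff=23.5356, prob=0.021120
UUDU: m=116.4240, payoff=4.6860, prob=0.098562
DDUU: m=92.9280, payoff=28.1820, prob=0.021120
UDUU: m=110.8800, payoff=10.2300, prob=0.098562
DUUU: m=105.6000, payoff=15.5100, prob=0.098562
UUUU: m=126.0000, payoff=0.0000, prob=0.459956
Price = Σ prob·payoff / R^4 = 6.474562 / 1.082432 = 5.9815

price = 5.9815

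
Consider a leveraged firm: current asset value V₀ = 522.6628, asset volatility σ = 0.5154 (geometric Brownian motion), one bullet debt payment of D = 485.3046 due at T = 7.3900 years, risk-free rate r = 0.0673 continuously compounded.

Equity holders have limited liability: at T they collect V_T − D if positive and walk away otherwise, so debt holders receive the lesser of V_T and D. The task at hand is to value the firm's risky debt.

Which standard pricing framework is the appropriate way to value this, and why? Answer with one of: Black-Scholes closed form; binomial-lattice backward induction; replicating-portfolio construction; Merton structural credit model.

framework: Merton structural credit model

Key observation: the question is about default risk generated by asset-value dynamics against a debt face of 485.3046 — the structural framework prices exactly that.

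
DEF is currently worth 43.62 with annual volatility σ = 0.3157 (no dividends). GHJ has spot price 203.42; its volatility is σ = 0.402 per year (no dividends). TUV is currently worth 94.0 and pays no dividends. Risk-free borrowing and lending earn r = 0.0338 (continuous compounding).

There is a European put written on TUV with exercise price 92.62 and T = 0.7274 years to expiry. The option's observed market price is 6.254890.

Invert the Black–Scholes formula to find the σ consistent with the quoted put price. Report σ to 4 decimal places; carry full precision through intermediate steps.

sigma = 0.2536

At σ = 0.2536 the Black–Scholes value reproduces the quote:
σ√T = 0.2536·√0.7274 = 0.216290
d₁ = (ln(S/K) + (r+σ²/2)T) / (σ√T) = (ln(94.0/92.62) + (0.0338+0.2536²/2)·0.7274) / 0.216290 = (0.014790 + 0.047977) / 0.216290 = 0.290196
d₂ = d₁ − σ√T = 0.290196 − 0.216290 = 0.073906
e^{−rT} = 0.975714
N(−d₁) = 0.385833,  N(−d₂) = 0.470542
V = K·e^{−rT}·N(−d₂) − S·N(−d₁) = 42.523204 − 36.268314 = 6.254890 (the quoted price), and the Black–Scholes price is strictly increasing in σ, so σ is unique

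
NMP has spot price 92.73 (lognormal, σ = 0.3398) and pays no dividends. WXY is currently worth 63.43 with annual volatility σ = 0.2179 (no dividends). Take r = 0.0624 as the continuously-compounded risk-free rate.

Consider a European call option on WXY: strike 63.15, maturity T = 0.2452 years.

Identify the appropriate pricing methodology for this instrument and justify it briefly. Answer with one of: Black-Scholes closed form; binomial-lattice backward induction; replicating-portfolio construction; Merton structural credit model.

framework: Black-Scholes closed form

Key observation: with WXY following a GBM at constant σ and r, the European call struck at 63.15 prices in closed form — nothing here needs a stepwise model or a balance sheet.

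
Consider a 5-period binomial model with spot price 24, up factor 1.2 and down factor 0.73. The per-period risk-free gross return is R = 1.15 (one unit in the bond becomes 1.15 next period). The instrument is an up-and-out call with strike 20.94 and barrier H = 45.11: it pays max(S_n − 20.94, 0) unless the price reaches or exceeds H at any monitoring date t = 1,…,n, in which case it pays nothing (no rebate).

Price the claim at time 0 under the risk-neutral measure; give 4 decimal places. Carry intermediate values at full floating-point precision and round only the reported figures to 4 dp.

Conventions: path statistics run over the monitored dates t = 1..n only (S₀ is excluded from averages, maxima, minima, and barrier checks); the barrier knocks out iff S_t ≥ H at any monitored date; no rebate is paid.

Set p* = 0.8936 (from d < R < u); the path-dependent value is the discounted p*-expectation over all price paths.
Enumerate all 2^5 = 32 price paths (U = up ×1.2, D = down ×0.73); each path with k up-moves has probability p*^k·(1−p*)^(5−k).
DDDDD: M=17.5200, payoff=0.0000, prob=0.000014
UDDDD: M=28.8000, payoff=0.0000, prob=0.000114
DUDDD: M=21.0240, payoff=0.0000, prob=0.000114
UUDDD: M=34.5600, payoff=0.0000, prob=0.000961
DDUDD: M=17.5200, payoff=0.0000, prob=0.000114
UDUDD: M=28.8000, payoff=0.0000, prob=0.000961
DUUDD: M=25.2288, payoff=0.0000, prob=0.000961
UUUDD: M=41.4720, payoff=1.1604, prob=0.008076
DDDUD: M=17.5200, payoff=0.0000, prob=0.000114
UDDUD: M=28.8000, payoff=0.0000, prob=0.000961
DUDUD: M=21.0240, payoff=0.0000, prob=0.000961
UUDUD: M=34.5600, payoff=1.1604, prob=0.008076
DDUUD: M=18.4170, payoff=0.0000, prob=0.000961
UDUUD: M=30.2746, payoff=1.1604, prob=0.008076
DUUUD: M=30.2746, payoff=1.1604, prob=0.008076
UUUUD: M=49.7664, payoff=0.0000, prob=0.067839
DDDDU: M=17.5200, payoff=0.0000, prob=0.000114
UDDDU: M=28.8000, payoff=0.0000, prob=0.000961
DUDDU: M=21.0240, payoff=0.0000, prob=0.000961
UUDDU: M=34.5600, payoff=1.1604, prob=0.008076
DDUDU: M=17.5200, payoff=0.0000, prob=0.000961
UDUDU: M=28.8000, payoff=1.1604, prob=0.008076
DUUDU: M=25.2288, payoff=1.1604, prob=0.008076
UUUDU: M=41.4720, payoff=15.3895, prob=0.067839
DDDUU: M=17.5200, payoff=0.0000, prob=0.000961
UDDUU: M=28.8000, payoff=1.1604, prob=0.008076
DUDUU: M=22.1004, payoff=1.1604, prob=0.008076
UUDUU: M=36.3295, payoff=15.3895, prob=0.067839
DDUUU: M=22.1004, payoff=1.1604, prob=0.008076
UDUUU: M=36.3295, payoff=15.3895, prob=0.067839
DUUUU: M=36.3295, payoff=15.3895, prob=0.067839
UUUUU: M=59.7197, payoff=0.0000, prob=0.569846
Price = Σ prob·payoff / R^5 = 4.269727 / 2.011357 = 2.1228

price = 2.1228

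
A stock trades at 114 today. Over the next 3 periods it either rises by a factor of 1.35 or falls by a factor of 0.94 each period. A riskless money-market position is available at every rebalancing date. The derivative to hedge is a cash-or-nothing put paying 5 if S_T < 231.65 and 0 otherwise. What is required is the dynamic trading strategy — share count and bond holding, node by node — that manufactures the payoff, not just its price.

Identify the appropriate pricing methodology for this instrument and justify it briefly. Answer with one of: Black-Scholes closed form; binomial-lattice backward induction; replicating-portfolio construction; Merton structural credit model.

Key observation: since the answer must list Δ and B at each node of the 1.35/0.94 lattice on 114, the replicating-portfolio method — solving the two-state system at every node — is the one that applies.

framework: replicating-portfolio construction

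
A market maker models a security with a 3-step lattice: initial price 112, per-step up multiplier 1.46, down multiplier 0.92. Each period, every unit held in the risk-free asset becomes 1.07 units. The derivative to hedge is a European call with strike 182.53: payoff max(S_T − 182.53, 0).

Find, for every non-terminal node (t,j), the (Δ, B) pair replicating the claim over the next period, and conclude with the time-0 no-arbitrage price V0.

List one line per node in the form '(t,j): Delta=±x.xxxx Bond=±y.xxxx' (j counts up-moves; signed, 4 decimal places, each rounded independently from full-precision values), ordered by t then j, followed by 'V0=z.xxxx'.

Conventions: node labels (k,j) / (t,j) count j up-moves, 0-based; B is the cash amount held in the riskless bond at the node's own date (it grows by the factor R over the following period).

(0,0): Delta=0.3587 Bond=-32.2046
(1,0): Delta=0.1731 Bond=-15.3397
(1,1): Delta=0.6627 Bond=-84.1689
(2,0): Delta=0.0000 Bond=0.0000
(2,1): Delta=0.4568 Bond=-59.0884
(2,2): Delta=1.0000 Bond=-170.5888
V0=7.9693

No-arbitrage ⇒ martingale measure with p* = (R−d)/(u−d) = 0.2778.
Expiry values: V(3,0)=0.0000, V(3,1)=0.0000, V(3,2)=37.1101, V(3,3)=166.0292
  t=2,j=0: stock 94.7968 → up 138.4033 (V=0.0000), down 87.2131 (V=0.0000). Price 0.0000; hedge Δ=0.0000, bond B=0.0000.
  t=2,j=1: stock 150.4384 → up 219.6401 (V=37.1101), down 138.4033 (V=0.0000). Price 9.6340; hedge Δ=0.4568, bond B=-59.0884.
  t=2,j=2: stock 238.7392 → up 348.5592 (V=166.0292), down 219.6401 (V=37.1101). Price 68.1504; hedge Δ=1.0000, bond B=-170.5888.
  t=1,j=0: stock 103.0400 → up 150.4384 (V=9.6340), down 94.7968 (V=0.0000). Price 2.5010; hedge Δ=0.1731, bond B=-15.3397.
  t=1,j=1: stock 163.5200 → up 238.7392 (V=68.1504), down 150.4384 (V=9.6340). Price 24.1949; hedge Δ=0.6627, bond B=-84.1689.
  t=0,j=0: stock 112.0000 → up 163.5200 (V=24.1949), down 103.0400 (V=2.5010). Price 7.9693; hedge Δ=0.3587, bond B=-32.2046.
As a check, the time-0 holding Δ(0,0)·S0 + B(0,0) comes to 7.9693 — exactly V0.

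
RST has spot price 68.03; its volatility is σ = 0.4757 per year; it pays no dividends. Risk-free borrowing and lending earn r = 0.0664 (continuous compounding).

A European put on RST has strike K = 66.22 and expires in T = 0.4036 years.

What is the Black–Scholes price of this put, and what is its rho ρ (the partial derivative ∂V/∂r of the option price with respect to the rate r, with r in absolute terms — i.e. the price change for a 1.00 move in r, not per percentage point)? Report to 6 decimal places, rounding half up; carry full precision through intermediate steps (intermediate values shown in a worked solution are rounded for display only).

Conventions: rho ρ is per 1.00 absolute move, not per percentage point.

price = 6.301100
ρ = -12.731649

σ√T = 0.4757·√0.4036 = 0.302210
d₁ = (ln(S/K) + (r+σ²/2)T) / (σ√T) = (ln(68.03/66.22) + (0.0664+0.4757²/2)·0.4036) / 0.302210 = (0.026966 + 0.072464) / 0.302210 = 0.329012
d₂ = d₁ − σ√T = 0.329012 − 0.302210 = 0.026802
e^{−rT} = 0.973557
N(−d₁) = 0.371073,  N(−d₂) = 0.489309
Put price V = K·e^{−rT}·N(−d₂) − S·N(−d₁) = 31.545216 − 25.244116 = 6.301100
ρ = −K·T·e^{−rT}·N(−d₂) = -12.731649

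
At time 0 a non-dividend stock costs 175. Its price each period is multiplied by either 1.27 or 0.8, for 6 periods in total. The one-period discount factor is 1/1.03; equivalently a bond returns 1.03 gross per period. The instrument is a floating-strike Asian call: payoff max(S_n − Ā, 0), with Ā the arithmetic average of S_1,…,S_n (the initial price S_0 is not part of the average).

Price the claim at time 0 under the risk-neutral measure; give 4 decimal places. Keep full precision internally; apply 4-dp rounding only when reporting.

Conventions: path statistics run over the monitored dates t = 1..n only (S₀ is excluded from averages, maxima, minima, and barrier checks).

With p* = (R−d)/(u−d) = 0.4894, sum probability × payoff across the paths and divide by R^6.
Enumerate all 2^6 = 64 price paths (U = up ×1.27, D = down ×0.8); each path with k up-moves has probability p*^k·(1−p*)^(6−k).
DDDDDD: Ā=86.0832, payoff=0.0000, prob=0.017729
UDDDDD: Ā=136.6571, payoff=0.0000, prob=0.016990
DUDDDD: Ā=122.9487, payoff=0.0000, prob=0.016990
UUDDDD: Ā=195.1811, payoff=0.0000, prob=0.016282
DDUDDD: Ā=111.9821, payoff=0.0000, prob=0.016990
UDUDDD: Ā=177.7716, payoff=0.0000, prob=0.016282
DUUDDD: Ā=164.0632, payoff=0.0000, prob=0.016282
UUUDDD: Ā=260.4504, payoff=0.0000, prob=0.015604
DDDUDD: Ā=103.2087, payoff=0.0000, prob=0.016990
UDDUDD: Ā=163.8439, payoff=0.0000, prob=0.016282
DUDUDD: Ā=150.1356, payoff=0.0000, prob=0.016282
UUDUDD: Ā=238.3402, payoff=0.0000, prob=0.015604
DDUUDD: Ā=139.1689, payoff=0.0000, prob=0.016282
UDUUDD: Ā=220.9306, payoff=0.0000, prob=0.015604
DUUUDD: Ā=207.2223, payoff=0.0000, prob=0.015604
UUUUDD: Ā=328.9654, payoff=0.0000, prob=0.014954
DDDDUD: Ā=96.1901, payoff=0.0000, prob=0.016990
UDDDUD: Ā=152.7018, payoff=0.0000, prob=0.016282
DUDDUD: Ā=138.9934, payoff=0.0000, prob=0.016282
UUDDUD: Ā=220.6521, payoff=0.0000, prob=0.015604
DDUDUD: Ā=128.0268, payoff=0.0000, prob=0.016282
UDUDUD: Ā=203.2425, payoff=0.0000, prob=0.015604
DUUDUD: Ā=189.5341, payoff=0.0000, prob=0.015604
UUUDUD: Ā=300.8854, payoff=0.0000, prob=0.014954
DDDUUD: Ā=119.2534, payoff=0.0000, prob=0.016282
UDDUUD: Ā=189.3148, payoff=0.0000, prob=0.015604
DUDUUD: Ā=175.6065, payoff=7.9286, prob=0.015604
UUDUUD: Ā=278.7753, payoff=12.5867, prob=0.014954
DDUUUD: Ā=164.6398, payoff=18.8953, prob=0.015604
UDUUUD: Ā=261.3657, payoff=29.9963, prob=0.014954
DUUUUD: Ā=247.6574, payoff=43.7046, prob=0.014954
UUUUUD: Ā=393.1560, payoff=69.3811, prob=0.014331
DDDDDU: Ā=90.5751, payoff=0.0000, prob=0.016990
UDDDDU: Ā=143.7880, payoff=0.0000, prob=0.016282
DUDDDU: Ā=130.0797, payoff=0.0000, prob=0.016282
UUDDDU: Ā=206.5015, payoff=0.0000, prob=0.015604
DDUDDU: Ā=119.1130, payoff=0.0000, prob=0.016282
UDUDDU: Ā=189.0920, payoff=0.0000, prob=0.015604
DUUDDU: Ā=175.3836, payoff=8.1515, prob=0.015604
UUUDDU: Ā=278.4215, payoff=12.9405, prob=0.014954
DDDUDU: Ā=110.3397, payoff=5.2730, prob=0.016282
UDDUDU: Ā=175.1643, payoff=8.3708, prob=0.015604
DUDUDU: Ā=161.4560, payoff=22.0792, prob=0.015604
UUDUDU: Ā=256.3113, payoff=35.0507, prob=0.014954
DDUUDU: Ā=150.4893, payoff=33.0458, prob=0.015604
UDUUDU: Ā=238.9018, payoff=52.4602, prob=0.014954
DUUUDU: Ā=225.1934, payoff=66.1686, prob=0.014954
UUUUDU: Ā=357.4946, payoff=105.0426, prob=0.014331
DDDDUU: Ā=103.3210, payoff=12.2916, prob=0.016282
UDDDUU: Ā=164.0222, payoff=19.5130, prob=0.015604
DUDDUU: Ā=150.3138, payoff=33.2213, prob=0.015604
UUDDUU: Ā=238.6232, payoff=52.7388, prob=0.014954
DDUDUU: Ā=139.3472, payoff=44.1880, prob=0.015604
UDUDUU: Ā=221.2136, payoff=70.1484, prob=0.014954
DUUDUU: Ā=207.5053, payoff=83.8567, prob=0.014954
UUUDUU: Ā=329.4146, payoff=133.1225, prob=0.014331
DDDUUU: Ā=130.5738, payoff=52.9613, prob=0.015604
UDDUUU: Ā=207.2859, payoff=84.0760, prob=0.014954
DUDUUU: Ā=193.5776, payoff=97.7844, prob=0.014954
UUDUUU: Ā=307.3045, payoff=155.2327, prob=0.014331
DDUUUU: Ā=182.6109, payoff=108.7510, prob=0.014954
UDUUUU: Ā=289.8949, payoff=172.6423, prob=0.014331
DUUUUU: Ā=276.1865, payoff=186.3506, prob=0.014331
UUUUUU: Ā=438.4461, payoff=295.8316, prob=0.013733
Price = Σ prob·payoff / R^6 = 31.219668 / 1.194052 = 26.1460

price = 26.1460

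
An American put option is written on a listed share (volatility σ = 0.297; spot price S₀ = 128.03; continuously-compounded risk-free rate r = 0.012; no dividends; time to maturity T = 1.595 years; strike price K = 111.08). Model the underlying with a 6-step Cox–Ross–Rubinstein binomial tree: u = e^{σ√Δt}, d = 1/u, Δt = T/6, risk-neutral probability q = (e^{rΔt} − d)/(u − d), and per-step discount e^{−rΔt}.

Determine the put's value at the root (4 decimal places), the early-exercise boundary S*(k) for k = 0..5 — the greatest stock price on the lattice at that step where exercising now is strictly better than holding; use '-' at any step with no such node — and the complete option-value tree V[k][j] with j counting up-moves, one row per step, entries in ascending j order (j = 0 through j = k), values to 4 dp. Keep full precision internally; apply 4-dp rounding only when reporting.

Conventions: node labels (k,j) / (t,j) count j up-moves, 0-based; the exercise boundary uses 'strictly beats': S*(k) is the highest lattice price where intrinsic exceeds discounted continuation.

Δt=0.26583  u=1.16548  d=0.85802  q=0.47218  discount=0.99682
step 6 (expiry): payoffs max(K−S,0) = 59.9954 41.6900 16.8250 0.0000 0.0000 0.0000 0.0000
step 5: (k=5,j=0): S=59.5379, K−S=51.5421, hold=51.1883 ⇒ V=51.5421 exercise | (k=5,j=1): S=80.8725, K−S=30.2075, hold=29.8537 ⇒ V=30.2075 exercise | (k=5,j=2): S=109.8520, K−S=1.2280, hold=8.8522 ⇒ V=8.8522 continue | (k=5,j=3): S=149.2160, K−S=0.0000, hold=0.0000 ⇒ V=0.0000 continue | (k=5,j=4): S=202.6855, K−S=0.0000, hold=0.0000 ⇒ V=0.0000 continue | (k=5,j=5): S=275.3151, K−S=0.0000, hold=0.0000 ⇒ V=0.0000 continue  boundary S*=80.8725
step 4: (k=4,j=0): S=69.3900, K−S=41.6900, hold=41.3362 ⇒ V=41.6900 exercise | (k=4,j=1): S=94.2550, K−S=16.8250, hold=20.0598 ⇒ V=20.0598 continue | (k=4,j=2): S=128.0300, K−S=0.0000, hold=4.6575 ⇒ V=4.6575 continue | (k=4,j=3): S=173.9078, K−S=0.0000, hold=0.0000 ⇒ V=0.0000 continue | (k=4,j=4): S=236.2253, K−S=0.0000, hold=0.0000 ⇒ V=0.0000 continue  boundary S*=69.3900
step 3: (k=3,j=0): S=80.8725, K−S=30.2075, hold=31.3763 ⇒ V=31.3763 continue | (k=3,j=1): S=109.8520, K−S=1.2280, hold=12.7463 ⇒ V=12.7463 continue | (k=3,j=2): S=149.2160, K−S=0.0000, hold=2.4505 ⇒ V=2.4505 continue | (k=3,j=3): S=202.6855, K−S=0.0000, hold=0.0000 ⇒ V=0.0000 continue  boundary S*=-
step 2: (k=2,j=0): S=94.2550, K−S=16.8250, hold=22.5076 ⇒ V=22.5076 continue | (k=2,j=1): S=128.0300, K−S=0.0000, hold=7.8597 ⇒ V=7.8597 continue | (k=2,j=2): S=173.9078, K−S=0.0000, hold=1.2893 ⇒ V=1.2893 continue  boundary S*=-
step 1: (k=1,j=0): S=109.8520, K−S=1.2280, hold=15.5414 ⇒ V=15.5414 continue | (k=1,j=1): S=149.2160, K−S=0.0000, hold=4.7421 ⇒ V=4.7421 continue  boundary S*=-
step 0: (k=0,j=0): S=128.0300, K−S=0.0000, hold=10.4089 ⇒ V=10.4089 continue  boundary S*=-

price = 10.4089
boundary = - - - - 69.3900 80.8725
tree:
10.4089
15.5414 4.7421
22.5076 7.8597 1.2893
31.3763 12.7463 2.4505 0.0000
41.6900 20.0598 4.6575 0.0000 0.0000
51.5421 30.2075 8.8522 0.0000 0.0000 0.0000
59.9954 41.6900 16.8250 0.0000 0.0000 0.0000 0.0000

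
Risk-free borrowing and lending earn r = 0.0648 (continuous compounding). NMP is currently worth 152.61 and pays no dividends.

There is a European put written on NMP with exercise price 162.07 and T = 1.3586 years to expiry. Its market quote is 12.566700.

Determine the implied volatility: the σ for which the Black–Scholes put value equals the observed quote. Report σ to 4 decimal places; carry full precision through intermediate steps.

sigma = 0.2087

At σ = 0.2087 the Black–Scholes value reproduces the quote:
σ√T = 0.2087·√1.3586 = 0.243259
d₁ = (ln(S/K) + (r+σ²/2)T) / (σ√T) = (ln(152.61/162.07) + (0.0648+0.2087²/2)·1.3586) / 0.243259 = (-0.060143 + 0.117625) / 0.243259 = 0.236300
d₂ = d₁ − σ√T = 0.236300 − 0.243259 = -0.006959
e^{−rT} = 0.915727
N(−d₁) = 0.406600,  N(−d₂) = 0.502776
V = K·e^{−rT}·N(−d₂) − S·N(−d₁) = 74.617929 − 62.051229 = 12.566700 (equal to the quote); since ∂V/∂σ > 0 for all σ, the implied volatility is unique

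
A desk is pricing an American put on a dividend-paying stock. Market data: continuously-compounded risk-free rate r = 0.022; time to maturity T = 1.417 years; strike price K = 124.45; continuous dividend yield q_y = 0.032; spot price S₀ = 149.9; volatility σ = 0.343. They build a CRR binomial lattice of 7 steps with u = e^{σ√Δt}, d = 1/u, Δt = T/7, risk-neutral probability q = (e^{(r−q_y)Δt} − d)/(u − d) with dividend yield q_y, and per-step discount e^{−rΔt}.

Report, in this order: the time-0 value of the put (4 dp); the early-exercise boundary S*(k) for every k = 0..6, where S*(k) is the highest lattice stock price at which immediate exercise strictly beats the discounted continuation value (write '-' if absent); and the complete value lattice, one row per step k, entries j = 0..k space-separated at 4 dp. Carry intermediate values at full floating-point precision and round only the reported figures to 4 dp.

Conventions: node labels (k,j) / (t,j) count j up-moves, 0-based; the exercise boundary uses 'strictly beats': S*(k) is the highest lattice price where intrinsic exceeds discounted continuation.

price = 11.5953
boundary = - - - - - 69.2937 80.8566
tree:
11.5953
16.9812 5.2570
24.1946 8.5065 1.4158
33.3212 13.4988 2.6093 0.0000
43.9933 20.8634 4.8089 0.0000 0.0000
55.1563 31.0522 8.8625 0.0000 0.0000 0.0000
65.0656 43.5934 16.3331 0.0000 0.0000 0.0000 0.0000
73.5578 55.1563 30.1011 0.0000 0.0000 0.0000 0.0000 0.0000

Δt=0.20243  u=1.16687  d=0.85700  q=0.45497  discount=0.99556
step 7 (expiry): payoffs max(K−S,0) = 73.5578 55.1563 30.1011 0.0000 0.0000 0.0000 0.0000 0.0000
step 6: (k=6,j=0): S=59.3844, K−S=65.0656, hold=64.8960 ⇒ V=65.0656 exercise | (k=6,j=1): S=80.8566, K−S=43.5934, hold=43.5625 ⇒ V=43.5934 exercise | (k=6,j=2): S=110.0927, K−S=14.3573, hold=16.3331 ⇒ V=16.3331 continue | (k=6,j=3): S=149.9000, K−S=0.0000, hold=0.0000 ⇒ V=0.0000 continue | (k=6,j=4): S=204.1008, K−S=0.0000, hold=0.0000 ⇒ V=0.0000 continue | (k=6,j=5): S=277.8995, K−S=0.0000, hold=0.0000 ⇒ V=0.0000 continue | (k=6,j=6): S=378.3823, K−S=0.0000, hold=0.0000 ⇒ V=0.0000 continue  boundary S*=80.8566
step 5: (k=5,j=0): S=69.2937, K−S=55.1563, hold=55.0507 ⇒ V=55.1563 exercise | (k=5,j=1): S=94.3489, K−S=30.1011, hold=31.0522 ⇒ V=31.0522 continue | (k=5,j=2): S=128.4636, K−S=0.0000, hold=8.8625 ⇒ V=8.8625 continue | (k=5,j=3): S=174.9134, K−S=0.0000, hold=0.0000 ⇒ V=0.0000 continue | (k=5,j=4): S=238.1586, K−S=0.0000, hold=0.0000 ⇒ V=0.0000 continue | (k=5,j=5): S=324.2719, K−S=0.0000, hold=0.0000 ⇒ V=0.0000 continue  boundary S*=69.2937
step 4: (k=4,j=0): S=80.8566, K−S=43.5934, hold=43.9933 ⇒ V=43.9933 continue | (k=4,j=1): S=110.0927, K−S=14.3573, hold=20.8634 ⇒ V=20.8634 continue | (k=4,j=2): S=149.9000, K−S=0.0000, hold=4.8089 ⇒ V=4.8089 continue | (k=4,j=3): S=204.1008, K−S=0.0000, hold=0.0000 ⇒ V=0.0000 continue | (k=4,j=4): S=277.8995, K−S=0.0000, hold=0.0000 ⇒ V=0.0000 continue  boundary S*=-
step 3: (k=3,j=0): S=94.3489, K−S=30.1011, hold=33.3212 ⇒ V=33.3212 continue | (k=3,j=1): S=128.4636, K−S=0.0000, hold=13.4988 ⇒ V=13.4988 continue | (k=3,j=2): S=174.9134, K−S=0.0000, hold=2.6093 ⇒ V=2.6093 continue | (k=3,j=3): S=238.1586, K−S=0.0000, hold=0.0000 ⇒ V=0.0000 continue  boundary S*=-
step 2: (k=2,j=0): S=110.0927, K−S=14.3573, hold=24.1946 ⇒ V=24.1946 continue | (k=2,j=1): S=149.9000, K−S=0.0000, hold=8.5065 ⇒ V=8.5065 continue | (k=2,j=2): S=204.1008, K−S=0.0000, hold=1.4158 ⇒ V=1.4158 continue  boundary S*=-
step 1: (k=1,j=0): S=128.4636, K−S=0.0000, hold=16.9812 ⇒ V=16.9812 continue | (k=1,j=1): S=174.9134, K−S=0.0000, hold=5.2570 ⇒ V=5.2570 continue  boundary S*=-
step 0: (k=0,j=0): S=149.9000, K−S=0.0000, hold=11.5953 ⇒ V=11.5953 continue  boundary S*=-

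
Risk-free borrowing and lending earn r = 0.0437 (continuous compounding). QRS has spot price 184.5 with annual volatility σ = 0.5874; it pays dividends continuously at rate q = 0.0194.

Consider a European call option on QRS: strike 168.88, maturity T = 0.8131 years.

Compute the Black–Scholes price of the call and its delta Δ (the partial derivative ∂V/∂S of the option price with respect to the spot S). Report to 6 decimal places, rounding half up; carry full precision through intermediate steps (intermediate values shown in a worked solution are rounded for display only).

price = 46.031146
Δ = 0.669868

σ√T = 0.5874·√0.8131 = 0.529671
d₁ = (ln(S/K) + (r−q+σ²/2)T) / (σ√T) = (ln(184.5/168.88) + (0.0437−0.0194+0.5874²/2)·0.8131) / 0.529671 = (0.088461 + 0.160034) / 0.529671 = 0.469150
d₂ = d₁ − σ√T = 0.469150 − 0.529671 = -0.060521
e^{−rT} = 0.965091
e^{−qT} = 0.984350
N(d₁) = 0.680519,  N(d₂) = 0.475870
Call price V = S·e^{−qT}·N(d₁) − K·e^{−rT}·N(d₂) = 123.590710 − 77.559565 = 46.031146
Δ = e^{−qT}·N(d₁) = 0.669868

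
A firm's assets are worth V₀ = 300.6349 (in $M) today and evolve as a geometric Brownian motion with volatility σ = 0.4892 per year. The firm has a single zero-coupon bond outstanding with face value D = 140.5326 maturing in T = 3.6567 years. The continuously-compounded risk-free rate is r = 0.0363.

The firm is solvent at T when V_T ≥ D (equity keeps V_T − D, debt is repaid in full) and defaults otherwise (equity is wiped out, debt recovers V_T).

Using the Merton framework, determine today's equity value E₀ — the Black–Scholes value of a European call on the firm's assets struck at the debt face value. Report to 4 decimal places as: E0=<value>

E0=192.8236

Apply the equity-as-call identities (strike 140.5326, horizon 3.6567 years):
d₁ = [ln(V₀/D) + (r + σ²/2)T] / (σ√T)
   = [ln(300.6349/140.5326) + (0.0363 + 0.5·0.4892²)·3.6567] / (0.4892·√3.6567)
   = [0.760457 + 0.570293] / 0.935473 = 1.422543
d₂ = d₁ − σ√T = 1.422543 − 0.935473 = 0.487070
N(d₁) = 0.922566,  N(d₂) = 0.686896,  e^(−rT) = 0.875694
E₀ = V₀·N(d₁) − D·e^(−rT)·N(d₂)
   = 300.6349·0.922566 − 140.5326·0.875694·0.686896 = 192.823573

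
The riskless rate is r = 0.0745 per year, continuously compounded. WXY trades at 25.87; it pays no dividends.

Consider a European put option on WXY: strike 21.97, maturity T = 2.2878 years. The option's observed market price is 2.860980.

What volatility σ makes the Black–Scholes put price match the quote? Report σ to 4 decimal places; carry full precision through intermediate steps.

sigma = 0.4460

At σ = 0.4460 the Black–Scholes value reproduces the quote:
σ√T = 0.446·√2.2878 = 0.674596
d₁ = (ln(S/K) + (r+σ²/2)T) / (σ√T) = (ln(25.87/21.97) + (0.0745+0.446²/2)·2.2878) / 0.674596 = (0.163406 + 0.397981) / 0.674596 = 0.832183
d₂ = d₁ − σ√T = 0.832183 − 0.674596 = 0.157586
e^{−rT} = 0.843293
N(−d₁) = 0.202653,  N(−d₂) = 0.437391
V = K·e^{−rT}·N(−d₂) − S·N(−d₁) = 8.103612 − 5.242632 = 2.860980 (equal to the quote); since ∂V/∂σ > 0 for all σ, the implied volatility is unique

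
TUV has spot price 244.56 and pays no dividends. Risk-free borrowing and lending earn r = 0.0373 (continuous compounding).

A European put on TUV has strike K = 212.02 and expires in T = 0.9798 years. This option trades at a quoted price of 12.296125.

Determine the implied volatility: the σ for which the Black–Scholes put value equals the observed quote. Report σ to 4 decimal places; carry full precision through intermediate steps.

At σ = 0.3168 the Black–Scholes value reproduces the quote:
σ√T = 0.3168·√0.9798 = 0.313584
d₁ = (ln(S/K) + (r+σ²/2)T) / (σ√T) = (ln(244.56/212.02) + (0.0373+0.3168²/2)·0.9798) / 0.313584 = (0.142780 + 0.085714) / 0.313584 = 0.728653
d₂ = d₁ − σ√T = 0.728653 − 0.313584 = 0.415069
e^{−rT} = 0.964113
N(−d₁) = 0.233107,  N(−d₂) = 0.339046
V = K·e^{−rT}·N(−d₂) − S·N(−d₁) = 69.304731 − 57.008606 = 12.296125 (equal to the quote); since ∂V/∂σ > 0 for all σ, the implied volatility is unique

sigma = 0.3168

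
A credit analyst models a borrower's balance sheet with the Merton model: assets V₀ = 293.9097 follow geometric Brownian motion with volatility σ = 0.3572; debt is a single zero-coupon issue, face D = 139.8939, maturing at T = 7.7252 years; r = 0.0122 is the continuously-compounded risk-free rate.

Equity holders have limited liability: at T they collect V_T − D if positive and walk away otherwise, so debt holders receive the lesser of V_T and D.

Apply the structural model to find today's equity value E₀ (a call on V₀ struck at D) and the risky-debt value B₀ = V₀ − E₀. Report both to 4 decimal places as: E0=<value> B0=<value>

With assets at 293.9097 and a single debt payment of 139.8939 at 7.7252 years:
d₁ = [ln(V₀/D) + (r + σ²/2)T] / (σ√T)
   = [ln(293.9097/139.8939) + (0.0122 + 0.5·0.3572²)·7.7252] / (0.3572·√7.7252)
   = [0.742388 + 0.587084] / 0.992810 = 1.339100
d₂ = d₁ − σ√T = 1.339100 − 0.992810 = 0.346289
N(d₁) = 0.909731,  N(d₂) = 0.635437,  e^(−rT) = 0.910058
E₀ = V₀·N(d₁) − D·e^(−rT)·N(d₂)
   = 293.9097·0.909731 − 139.8939·0.910058·0.635437 = 186.480252
B₀ = V₀ − E₀ = 293.9097 − 186.480252 = 107.429448

E0=186.4803 B0=107.4294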